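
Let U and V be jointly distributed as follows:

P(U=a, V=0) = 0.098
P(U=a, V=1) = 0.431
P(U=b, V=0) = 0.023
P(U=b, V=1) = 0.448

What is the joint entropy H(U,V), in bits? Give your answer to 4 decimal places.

1.4959 bits

H(U,V) = −Σ p(x,y)·log₂ p(x,y) over all 4 cells.
  cell (a,0): −0.098·log₂0.098 = 0.32841
  cell (a,1): −0.431·log₂0.431 = 0.52334
  cell (b,0): −0.023·log₂0.023 = 0.12517
  cell (b,1): −0.448·log₂0.448 = 0.51898
Sum = 1.4959 bits.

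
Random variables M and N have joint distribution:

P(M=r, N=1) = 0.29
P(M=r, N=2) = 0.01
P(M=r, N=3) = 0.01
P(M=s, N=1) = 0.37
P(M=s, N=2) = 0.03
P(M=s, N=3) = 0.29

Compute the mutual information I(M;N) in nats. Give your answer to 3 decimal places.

0.100 nats

Marginals: p(M) = (0.3100, 0.6900), p(N) = (0.6600, 0.0400, 0.3000).
I(M;N) = Σ p(x,y)·ln[p(x,y)/(p(x)p(y))].
  (r,1): 0.29·ln(1.4174) = 0.1012
  (r,2): 0.01·ln(0.8065) = -0.0022
  (r,3): 0.01·ln(0.1075) = -0.0223
  (s,1): 0.37·ln(0.8125) = -0.0768
  (s,2): 0.03·ln(1.0870) = 0.0025
  (s,3): 0.29·ln(1.4010) = 0.0978
Sum = 0.100 nats.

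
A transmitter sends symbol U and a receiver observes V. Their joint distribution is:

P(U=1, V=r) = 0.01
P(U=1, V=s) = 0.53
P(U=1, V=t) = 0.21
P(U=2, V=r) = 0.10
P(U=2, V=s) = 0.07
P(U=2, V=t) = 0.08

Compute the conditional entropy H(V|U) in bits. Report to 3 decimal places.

1.106 bits

Chain rule: H(V|U) = H(U,V) − H(U).
Marginals: p(U) = (0.7500, 0.2500), p(V) = (0.1100, 0.6000, 0.2900).
H(U,V) = 1.9170 bits; H(U) = 0.8113 bits.
H(V|U) = 1.9170 − 0.8113 = 1.106 bits.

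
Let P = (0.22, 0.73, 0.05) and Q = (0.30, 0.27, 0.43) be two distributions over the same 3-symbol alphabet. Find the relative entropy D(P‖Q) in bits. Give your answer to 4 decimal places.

0.7938 bits

D(P‖Q) = Σ p·log₂(p/q).
  0.22·log₂(0.22/0.30) = -0.09844
  0.73·log₂(0.73/0.27) = 1.04750
  0.05·log₂(0.05/0.43) = -0.15522
D(P‖Q) = 0.7938 bits.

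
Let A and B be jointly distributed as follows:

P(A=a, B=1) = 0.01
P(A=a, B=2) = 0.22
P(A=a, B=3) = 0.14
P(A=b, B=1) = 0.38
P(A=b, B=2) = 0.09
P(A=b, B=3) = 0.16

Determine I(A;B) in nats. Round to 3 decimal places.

0.218 nats

Marginals: p(A) = (0.3700, 0.6300), p(B) = (0.3900, 0.3100, 0.3000).
I(A;B) = H(A) + H(B) − H(A,B).
H(A) = 0.6590, H(B) = 1.0915, H(A,B) = 1.5320.
I(A;B) = 0.6590 + 1.0915 − 1.5320 = 0.218 nats.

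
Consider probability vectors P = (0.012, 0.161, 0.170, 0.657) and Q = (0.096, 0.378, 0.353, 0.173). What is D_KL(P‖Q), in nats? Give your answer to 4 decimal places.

D(P‖Q) = Σ p·ln(p/q).
  0.012·ln(0.012/0.096) = -0.02495
  0.161·ln(0.161/0.378) = -0.13741
  0.170·ln(0.170/0.353) = -0.12421
  0.657·ln(0.657/0.173) = 0.87670
D(P‖Q) = 0.5901 nats.

0.5901 nats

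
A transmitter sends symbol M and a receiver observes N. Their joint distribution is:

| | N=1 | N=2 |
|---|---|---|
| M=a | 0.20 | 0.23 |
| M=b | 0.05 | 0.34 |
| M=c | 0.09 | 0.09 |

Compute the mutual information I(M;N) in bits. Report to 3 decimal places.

0.101 bits

Marginals: p(M) = (0.4300, 0.3900, 0.1800), p(N) = (0.3400, 0.6600).
I(M;N) = H(M) + H(N) − H(M,N).
H(M) = 1.4987, H(N) = 0.9248, H(M,N) = 2.3226.
I(M;N) = 1.4987 + 0.9248 − 2.3226 = 0.101 bits.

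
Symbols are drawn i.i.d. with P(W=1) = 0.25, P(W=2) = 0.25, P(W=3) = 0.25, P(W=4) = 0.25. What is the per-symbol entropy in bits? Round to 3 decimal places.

H(W) = −Σ p·log₂ p.
  −(0.25)·log₂(0.25) = 0.5000
  −(0.25)·log₂(0.25) = 0.5000
  −(0.25)·log₂(0.25) = 0.5000
  −(0.25)·log₂(0.25) = 0.5000
Sum: 0.5000 + 0.5000 + 0.5000 + 0.5000 = 2.000 bits.

2.000 bits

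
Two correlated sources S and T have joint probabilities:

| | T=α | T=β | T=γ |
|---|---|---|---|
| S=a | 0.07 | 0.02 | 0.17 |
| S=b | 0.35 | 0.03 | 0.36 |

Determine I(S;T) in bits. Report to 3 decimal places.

Marginals: p(S) = (0.2600, 0.7400), p(T) = (0.4200, 0.0500, 0.5300).
I(S;T) = Σ p(x,y)·log₂[p(x,y)/(p(x)p(y))].
  (a,α): 0.07·log₂(0.6410) = -0.0449
  (a,β): 0.02·log₂(1.5385) = 0.0124
  (a,γ): 0.17·log₂(1.2337) = 0.0515
  (b,α): 0.35·log₂(1.1261) = 0.0600
  (b,β): 0.03·log₂(0.8108) = -0.0091
  (b,γ): 0.36·log₂(0.9179) = -0.0445
Sum = 0.025 bits.

0.025 bits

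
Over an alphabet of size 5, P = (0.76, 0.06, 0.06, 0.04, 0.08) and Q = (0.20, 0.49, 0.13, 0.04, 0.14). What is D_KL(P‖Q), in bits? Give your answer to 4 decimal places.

1.1505 bits

D(P‖Q) = Σ p·log₂(p/q).
  0.76·log₂(0.76/0.20) = 1.46376
  0.06·log₂(0.06/0.49) = -0.18178
  0.06·log₂(0.06/0.13) = -0.06693
  0.04·log₂(0.04/0.04) = 0.00000
  0.08·log₂(0.08/0.14) = -0.06459
D(P‖Q) = 1.1505 bits.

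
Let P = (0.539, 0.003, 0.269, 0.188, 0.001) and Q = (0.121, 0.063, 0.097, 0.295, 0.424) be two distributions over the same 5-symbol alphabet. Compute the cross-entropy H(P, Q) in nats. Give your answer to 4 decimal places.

2.0046 nats

H(P,Q) = −Σ p·ln q.
  −0.539·ln(0.121) = 1.13835
  −0.003·ln(0.063) = 0.00829
  −0.269·ln(0.097) = 0.62759
  −0.188·ln(0.295) = 0.22951
  −0.001·ln(0.424) = 0.00086
H(P,Q) = 2.0046 nats.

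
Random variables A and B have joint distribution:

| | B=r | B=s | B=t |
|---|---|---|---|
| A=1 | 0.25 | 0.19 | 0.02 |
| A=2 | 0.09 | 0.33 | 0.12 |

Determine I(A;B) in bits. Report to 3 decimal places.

0.137 bits

Marginals: p(A) = (0.4600, 0.5400), p(B) = (0.3400, 0.5200, 0.1400).
I(A;B) = Σ p(x,y)·log₂[p(x,y)/(p(x)p(y))].
  (1,r): 0.25·log₂(1.5985) = 0.1692
  (1,s): 0.19·log₂(0.7943) = -0.0631
  (1,t): 0.02·log₂(0.3106) = -0.0337
  (2,r): 0.09·log₂(0.4902) = -0.0926
  (2,s): 0.33·log₂(1.1752) = 0.0769
  (2,t): 0.12·log₂(1.5873) = 0.0800
Sum = 0.137 bits.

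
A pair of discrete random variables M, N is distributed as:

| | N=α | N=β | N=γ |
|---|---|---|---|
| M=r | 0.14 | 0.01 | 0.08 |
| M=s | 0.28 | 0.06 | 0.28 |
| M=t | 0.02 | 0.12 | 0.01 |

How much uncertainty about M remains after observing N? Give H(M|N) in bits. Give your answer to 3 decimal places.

Marginals: p(M) = (0.2300, 0.6200, 0.1500), p(N) = (0.4400, 0.1900, 0.3700).
H(M|N) = Σ p(N) · H(M|N=·).
  N=α: p=0.4400, H(M|N=α) = 1.1433
  N=β: p=0.1900, H(M|N=β) = 1.1674
  N=γ: p=0.3700, H(M|N=γ) = 0.9228
Weighted sum = 1.066 bits.

1.066 bits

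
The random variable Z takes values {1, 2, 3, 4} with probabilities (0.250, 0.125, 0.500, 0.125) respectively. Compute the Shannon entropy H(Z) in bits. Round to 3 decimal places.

H(Z) = −Σ p·log₂ p.
  −(0.250)·log₂(0.250) = 0.5000
  −(0.125)·log₂(0.125) = 0.3750
  −(0.500)·log₂(0.500) = 0.5000
  −(0.125)·log₂(0.125) = 0.3750
Sum: 0.5000 + 0.3750 + 0.5000 + 0.3750 = 1.750 bits.

1.750 bits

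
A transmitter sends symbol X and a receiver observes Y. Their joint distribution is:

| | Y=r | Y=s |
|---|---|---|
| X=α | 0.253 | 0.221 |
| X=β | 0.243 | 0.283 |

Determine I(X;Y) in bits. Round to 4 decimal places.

Marginals: p(X) = (0.4740, 0.5260), p(Y) = (0.4960, 0.5040).
I(X;Y) = H(X) + H(Y) − H(X,Y).
H(X) = 0.9980, H(Y) = 1.0000, H(X,Y) = 1.9943.
I(X;Y) = 0.9980 + 1.0000 − 1.9943 = 0.0037 bits.

0.0037 bits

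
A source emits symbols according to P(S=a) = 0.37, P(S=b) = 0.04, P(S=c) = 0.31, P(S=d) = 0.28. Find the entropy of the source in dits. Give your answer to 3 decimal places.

H(S) = −Σ p·log₁₀ p.
  −(0.37)·log₁₀(0.37) = 0.1598
  −(0.04)·log₁₀(0.04) = 0.0559
  −(0.31)·log₁₀(0.31) = 0.1577
  −(0.28)·log₁₀(0.28) = 0.1548
Sum: 0.1598 + 0.0559 + 0.1577 + 0.1548 = 0.528 dits.

0.528 dits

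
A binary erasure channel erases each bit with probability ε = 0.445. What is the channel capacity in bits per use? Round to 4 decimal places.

Binary erasure channel: capacity C = 1 − ε.
C = 1 − 0.445 = 0.5550 bits per channel use.

0.5550 bits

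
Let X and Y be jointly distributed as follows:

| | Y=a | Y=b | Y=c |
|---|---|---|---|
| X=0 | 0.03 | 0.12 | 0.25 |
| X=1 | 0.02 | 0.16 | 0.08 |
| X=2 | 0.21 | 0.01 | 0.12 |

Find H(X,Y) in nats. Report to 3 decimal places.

1.908 nats

H(X,Y) = −Σ p(x,y)·ln p(x,y) over all 9 cells.
  cell (0,a): −0.03·ln0.03 = 0.1052
  cell (0,b): −0.12·ln0.12 = 0.2544
  cell (0,c): −0.25·ln0.25 = 0.3466
  cell (1,a): −0.02·ln0.02 = 0.0782
  cell (1,b): −0.16·ln0.16 = 0.2932
  cell (1,c): −0.08·ln0.08 = 0.2021
  cell (2,a): −0.21·ln0.21 = 0.3277
  cell (2,b): −0.01·ln0.01 = 0.0461
  cell (2,c): −0.12·ln0.12 = 0.2544
Sum = 1.908 nats.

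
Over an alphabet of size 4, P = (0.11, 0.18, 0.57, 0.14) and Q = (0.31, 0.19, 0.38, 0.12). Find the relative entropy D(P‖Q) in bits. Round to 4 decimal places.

D(P‖Q) = Σ p·log₂(p/q).
  0.11·log₂(0.11/0.31) = -0.16442
  0.18·log₂(0.18/0.19) = -0.01404
  0.57·log₂(0.57/0.38) = 0.33343
  0.14·log₂(0.14/0.12) = 0.03113
D(P‖Q) = 0.1861 bits.

0.1861 bits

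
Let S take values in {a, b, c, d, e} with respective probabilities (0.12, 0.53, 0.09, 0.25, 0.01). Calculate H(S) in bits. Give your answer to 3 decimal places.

1.732 bits

H(S) = −Σ p·log₂ p.
  −(0.12)·log₂(0.12) = 0.3671
  −(0.53)·log₂(0.53) = 0.4854
  −(0.09)·log₂(0.09) = 0.3127
  −(0.25)·log₂(0.25) = 0.5000
  −(0.01)·log₂(0.01) = 0.0664
Sum: 0.3671 + 0.4854 + 0.3127 + 0.5000 + 0.0664 = 1.732 bits.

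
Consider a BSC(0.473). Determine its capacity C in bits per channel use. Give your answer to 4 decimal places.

Binary symmetric channel: C = 1 − h₂(ε) where h₂ is the binary entropy function.
h₂(0.473) = −0.473·log₂0.473 − 0.527·log₂0.527 = 0.9979.
C = 1 − 0.9979 = 0.0021 bits per channel use.

0.0021 bits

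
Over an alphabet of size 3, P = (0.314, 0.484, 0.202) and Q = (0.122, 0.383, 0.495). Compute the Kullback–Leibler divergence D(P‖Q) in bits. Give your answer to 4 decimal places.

0.3305 bits

D(P‖Q) = Σ p·log₂(p/q).
  0.314·log₂(0.314/0.122) = 0.42826
  0.484·log₂(0.484/0.383) = 0.16343
  0.202·log₂(0.202/0.495) = -0.26120
D(P‖Q) = 0.3305 bits.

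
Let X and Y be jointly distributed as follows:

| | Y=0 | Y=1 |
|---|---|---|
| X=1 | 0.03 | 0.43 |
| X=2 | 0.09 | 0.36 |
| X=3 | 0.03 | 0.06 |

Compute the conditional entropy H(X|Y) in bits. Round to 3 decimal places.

1.304 bits

Chain rule: H(X|Y) = H(X,Y) − H(Y).
Marginals: p(X) = (0.4600, 0.4500, 0.0900), p(Y) = (0.1500, 0.8500).
H(X,Y) = 1.9139 bits; H(Y) = 0.6098 bits.
H(X|Y) = 1.9139 − 0.6098 = 1.304 bits.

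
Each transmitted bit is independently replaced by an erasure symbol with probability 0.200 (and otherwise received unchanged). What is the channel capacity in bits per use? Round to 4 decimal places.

Binary erasure channel: capacity C = 1 − ε.
C = 1 − 0.200 = 0.8000 bits per channel use.

0.8000 bits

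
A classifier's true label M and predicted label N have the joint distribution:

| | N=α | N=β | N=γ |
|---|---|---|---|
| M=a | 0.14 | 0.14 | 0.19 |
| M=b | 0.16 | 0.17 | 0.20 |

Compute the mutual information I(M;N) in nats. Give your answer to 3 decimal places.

Marginals: p(M) = (0.4700, 0.5300), p(N) = (0.3000, 0.3100, 0.3900).
I(M;N) = H(M) + H(N) − H(M,N).
H(M) = 0.6913, H(N) = 1.0915, H(M,N) = 1.7824.
I(M;N) = 0.6913 + 1.0915 − 1.7824 = 0.000 nats.

0.000 nats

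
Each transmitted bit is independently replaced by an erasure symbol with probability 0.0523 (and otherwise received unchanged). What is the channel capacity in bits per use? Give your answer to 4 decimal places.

0.9477 bits

Binary erasure channel: capacity C = 1 − ε.
C = 1 − 0.0523 = 0.9477 bits per channel use.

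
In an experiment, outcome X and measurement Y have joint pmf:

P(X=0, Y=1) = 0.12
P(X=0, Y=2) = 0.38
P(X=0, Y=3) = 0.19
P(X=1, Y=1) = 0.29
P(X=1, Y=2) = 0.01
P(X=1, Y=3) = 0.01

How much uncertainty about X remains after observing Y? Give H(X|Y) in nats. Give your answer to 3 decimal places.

0.334 nats

Chain rule: H(X|Y) = H(X,Y) − H(Y).
Marginals: p(X) = (0.6900, 0.3100), p(Y) = (0.4100, 0.3900, 0.2000).
H(X,Y) = 1.3887 nats; H(Y) = 1.0547 nats.
H(X|Y) = 1.3887 − 1.0547 = 0.334 nats.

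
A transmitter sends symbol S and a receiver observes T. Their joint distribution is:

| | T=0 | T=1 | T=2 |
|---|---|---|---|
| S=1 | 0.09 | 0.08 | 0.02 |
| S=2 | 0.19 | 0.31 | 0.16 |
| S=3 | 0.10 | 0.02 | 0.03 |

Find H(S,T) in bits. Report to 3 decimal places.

2.716 bits

H(S,T) = −Σ p(x,y)·log₂ p(x,y) over all 9 cells.
  cell (1,0): −0.09·log₂0.09 = 0.3127
  cell (1,1): −0.08·log₂0.08 = 0.2915
  cell (1,2): −0.02·log₂0.02 = 0.1129
  cell (2,0): −0.19·log₂0.19 = 0.4552
  cell (2,1): −0.31·log₂0.31 = 0.5238
  cell (2,2): −0.16·log₂0.16 = 0.4230
  cell (3,0): −0.10·log₂0.10 = 0.3322
  cell (3,1): −0.02·log₂0.02 = 0.1129
  cell (3,2): −0.03·log₂0.03 = 0.1518
Sum = 2.716 bits.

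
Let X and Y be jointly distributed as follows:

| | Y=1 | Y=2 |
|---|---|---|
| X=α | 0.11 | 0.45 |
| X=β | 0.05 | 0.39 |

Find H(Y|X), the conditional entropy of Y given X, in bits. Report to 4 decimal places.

Chain rule: H(Y|X) = H(X,Y) − H(X).
Marginals: p(X) = (0.5600, 0.4400), p(Y) = (0.1600, 0.8400).
H(X,Y) = 1.6146 bits; H(X) = 0.9896 bits.
H(Y|X) = 1.6146 − 0.9896 = 0.6250 bits.

0.6250 bits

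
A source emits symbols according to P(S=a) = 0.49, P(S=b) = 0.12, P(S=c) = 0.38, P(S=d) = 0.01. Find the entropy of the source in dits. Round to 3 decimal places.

H(S) = −Σ p·log₁₀ p.
  −(0.49)·log₁₀(0.49) = 0.1518
  −(0.12)·log₁₀(0.12) = 0.1105
  −(0.38)·log₁₀(0.38) = 0.1597
  −(0.01)·log₁₀(0.01) = 0.0200
Sum: 0.1518 + 0.1105 + 0.1597 + 0.0200 = 0.442 dits.

0.442 dits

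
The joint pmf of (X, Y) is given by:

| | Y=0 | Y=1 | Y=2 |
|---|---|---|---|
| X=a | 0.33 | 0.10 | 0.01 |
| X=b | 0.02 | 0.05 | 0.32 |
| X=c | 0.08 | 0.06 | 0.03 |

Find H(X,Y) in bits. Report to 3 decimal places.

H(X,Y) = −Σ p(x,y)·log₂ p(x,y) over all 9 cells.
  cell (a,0): −0.33·log₂0.33 = 0.5278
  cell (a,1): −0.10·log₂0.10 = 0.3322
  cell (a,2): −0.01·log₂0.01 = 0.0664
  cell (b,0): −0.02·log₂0.02 = 0.1129
  cell (b,1): −0.05·log₂0.05 = 0.2161
  cell (b,2): −0.32·log₂0.32 = 0.5260
  cell (c,0): −0.08·log₂0.08 = 0.2915
  cell (c,1): −0.06·log₂0.06 = 0.2435
  cell (c,2): −0.03·log₂0.03 = 0.1518
Sum = 2.468 bits.

2.468 bits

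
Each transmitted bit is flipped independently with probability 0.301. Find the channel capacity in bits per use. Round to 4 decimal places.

Binary symmetric channel: C = 1 − h₂(ε) where h₂ is the binary entropy function.
h₂(0.301) = −0.301·log₂0.301 − 0.699·log₂0.699 = 0.8825.
C = 1 − 0.8825 = 0.1175 bits per channel use.

0.1175 bits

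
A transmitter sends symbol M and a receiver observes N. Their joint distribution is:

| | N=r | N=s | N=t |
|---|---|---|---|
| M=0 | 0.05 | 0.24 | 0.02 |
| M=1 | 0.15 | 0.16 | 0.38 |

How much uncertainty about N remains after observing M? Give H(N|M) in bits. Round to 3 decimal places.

1.294 bits

Chain rule: H(N|M) = H(M,N) − H(M).
Marginals: p(M) = (0.3100, 0.6900), p(N) = (0.2000, 0.4000, 0.4000).
H(M,N) = 2.1871 bits; H(M) = 0.8932 bits.
H(N|M) = 2.1871 − 0.8932 = 1.294 bits.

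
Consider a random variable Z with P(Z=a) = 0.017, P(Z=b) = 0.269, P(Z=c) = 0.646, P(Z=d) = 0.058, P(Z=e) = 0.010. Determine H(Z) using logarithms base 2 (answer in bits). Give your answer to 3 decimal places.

H(Z) = −Σ p·log₂ p.
  −(0.017)·log₂(0.017) = 0.0999
  −(0.269)·log₂(0.269) = 0.5096
  −(0.646)·log₂(0.646) = 0.4072
  −(0.058)·log₂(0.058) = 0.2383
  −(0.010)·log₂(0.010) = 0.0664
Sum: 0.0999 + 0.5096 + 0.4072 + 0.2383 + 0.0664 = 1.321 bits.

1.321 bits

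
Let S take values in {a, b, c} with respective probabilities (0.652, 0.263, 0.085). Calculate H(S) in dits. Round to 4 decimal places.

0.3647 dits

H(S) = −Σ p·log₁₀ p.
  −(0.652)·log₁₀(0.652) = 0.12111
  −(0.263)·log₁₀(0.263) = 0.15255
  −(0.085)·log₁₀(0.085) = 0.09100
Sum: 0.12111 + 0.15255 + 0.09100 = 0.3647 dits.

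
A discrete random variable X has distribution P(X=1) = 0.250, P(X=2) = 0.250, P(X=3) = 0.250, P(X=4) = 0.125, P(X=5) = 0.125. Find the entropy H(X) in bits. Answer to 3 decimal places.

H(X) = −Σ p·log₂ p.
  −(0.250)·log₂(0.250) = 0.5000
  −(0.250)·log₂(0.250) = 0.5000
  −(0.250)·log₂(0.250) = 0.5000
  −(0.125)·log₂(0.125) = 0.3750
  −(0.125)·log₂(0.125) = 0.3750
Sum: 0.5000 + 0.5000 + 0.5000 + 0.3750 + 0.3750 = 2.250 bits.

2.250 bits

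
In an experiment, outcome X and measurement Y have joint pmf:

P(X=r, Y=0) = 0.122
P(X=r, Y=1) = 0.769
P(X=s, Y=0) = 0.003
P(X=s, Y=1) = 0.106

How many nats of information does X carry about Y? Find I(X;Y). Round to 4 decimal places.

0.0072 nats

Marginals: p(X) = (0.8910, 0.1090), p(Y) = (0.1250, 0.8750).
I(X;Y) = Σ p(x,y)·ln[p(x,y)/(p(x)p(y))].
  (r,0): 0.122·ln(1.0954) = 0.01112
  (r,1): 0.769·ln(0.9864) = -0.01055
  (s,0): 0.003·ln(0.2202) = -0.00454
  (s,1): 0.106·ln(1.1114) = 0.01120
Sum = 0.0072 nats.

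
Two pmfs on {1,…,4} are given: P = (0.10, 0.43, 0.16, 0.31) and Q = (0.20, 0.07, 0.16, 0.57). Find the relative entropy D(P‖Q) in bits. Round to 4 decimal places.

0.7537 bits

D(P‖Q) = Σ p·log₂(p/q).
  0.10·log₂(0.10/0.20) = -0.10000
  0.43·log₂(0.43/0.07) = 1.12613
  0.16·log₂(0.16/0.16) = 0.00000
  0.31·log₂(0.31/0.57) = -0.27240
D(P‖Q) = 0.7537 bits.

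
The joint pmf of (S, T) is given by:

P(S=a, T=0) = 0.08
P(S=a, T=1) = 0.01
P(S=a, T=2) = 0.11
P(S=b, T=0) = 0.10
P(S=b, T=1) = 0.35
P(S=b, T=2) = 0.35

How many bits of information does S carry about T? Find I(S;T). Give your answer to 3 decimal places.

0.113 bits

Marginals: p(S) = (0.2000, 0.8000), p(T) = (0.1800, 0.3600, 0.4600).
I(S;T) = Σ p(x,y)·log₂[p(x,y)/(p(x)p(y))].
  (a,0): 0.08·log₂(2.2222) = 0.0922
  (a,1): 0.01·log₂(0.1389) = -0.0285
  (a,2): 0.11·log₂(1.1957) = 0.0284
  (b,0): 0.10·log₂(0.6944) = -0.0526
  (b,1): 0.35·log₂(1.2153) = 0.0985
  (b,2): 0.35·log₂(0.9511) = -0.0253
Sum = 0.113 bits.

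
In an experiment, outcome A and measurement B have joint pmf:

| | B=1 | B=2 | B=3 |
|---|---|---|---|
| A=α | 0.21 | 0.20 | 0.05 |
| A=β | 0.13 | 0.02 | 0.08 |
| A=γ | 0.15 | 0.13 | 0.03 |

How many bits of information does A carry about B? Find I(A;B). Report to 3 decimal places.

Marginals: p(A) = (0.4600, 0.2300, 0.3100), p(B) = (0.4900, 0.3500, 0.1600).
I(A;B) = Σ p(x,y)·log₂[p(x,y)/(p(x)p(y))].
  (α,1): 0.21·log₂(0.9317) = -0.0214
  (α,2): 0.20·log₂(1.2422) = 0.0626
  (α,3): 0.05·log₂(0.6793) = -0.0279
  (β,1): 0.13·log₂(1.1535) = 0.0268
  (β,2): 0.02·log₂(0.2484) = -0.0402
  (β,3): 0.08·log₂(2.1739) = 0.0896
  (γ,1): 0.15·log₂(0.9875) = -0.0027
  (γ,2): 0.13·log₂(1.1982) = 0.0339
  (γ,3): 0.03·log₂(0.6048) = -0.0218
Sum = 0.099 bits.

0.099 bits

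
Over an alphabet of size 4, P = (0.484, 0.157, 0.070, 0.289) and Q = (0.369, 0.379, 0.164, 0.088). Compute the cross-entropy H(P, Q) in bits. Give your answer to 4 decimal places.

H(P,Q) = −Σ p·log₂ q.
  −0.484·log₂(0.369) = 0.69614
  −0.157·log₂(0.379) = 0.21976
  −0.070·log₂(0.164) = 0.18258
  −0.289·log₂(0.088) = 1.01334
H(P,Q) = 2.1118 bits.

2.1118 bits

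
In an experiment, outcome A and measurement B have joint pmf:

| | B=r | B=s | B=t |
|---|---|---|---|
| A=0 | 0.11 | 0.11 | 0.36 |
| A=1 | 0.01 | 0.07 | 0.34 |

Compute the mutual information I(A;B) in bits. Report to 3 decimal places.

Marginals: p(A) = (0.5800, 0.4200), p(B) = (0.1200, 0.1800, 0.7000).
I(A;B) = Σ p(x,y)·log₂[p(x,y)/(p(x)p(y))].
  (0,r): 0.11·log₂(1.5805) = 0.0726
  (0,s): 0.11·log₂(1.0536) = 0.0083
  (0,t): 0.36·log₂(0.8867) = -0.0625
  (1,r): 0.01·log₂(0.1984) = -0.0233
  (1,s): 0.07·log₂(0.9259) = -0.0078
  (1,t): 0.34·log₂(1.1565) = 0.0713
Sum = 0.059 bits.

0.059 bits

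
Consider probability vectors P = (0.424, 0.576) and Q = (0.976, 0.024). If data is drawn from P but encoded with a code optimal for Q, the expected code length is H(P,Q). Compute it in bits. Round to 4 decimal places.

H(P,Q) = −Σ p·log₂ q.
  −0.424·log₂(0.976) = 0.01486
  −0.576·log₂(0.024) = 3.09935
H(P,Q) = 3.1142 bits.

3.1142 bits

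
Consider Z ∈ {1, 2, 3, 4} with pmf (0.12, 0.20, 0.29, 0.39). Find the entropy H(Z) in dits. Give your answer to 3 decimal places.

H(Z) = −Σ p·log₁₀ p.
  −(0.12)·log₁₀(0.12) = 0.1105
  −(0.20)·log₁₀(0.20) = 0.1398
  −(0.29)·log₁₀(0.29) = 0.1559
  −(0.39)·log₁₀(0.39) = 0.1595
Sum: 0.1105 + 0.1398 + 0.1559 + 0.1595 = 0.566 dits.

0.566 dits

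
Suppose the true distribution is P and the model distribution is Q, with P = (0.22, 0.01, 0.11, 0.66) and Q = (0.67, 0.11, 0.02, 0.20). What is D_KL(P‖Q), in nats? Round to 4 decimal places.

D(P‖Q) = Σ p·ln(p/q).
  0.22·ln(0.22/0.67) = -0.24500
  0.01·ln(0.01/0.11) = -0.02398
  0.11·ln(0.11/0.02) = 0.18752
  0.66·ln(0.66/0.20) = 0.78799
D(P‖Q) = 0.7065 nats.

0.7065 nats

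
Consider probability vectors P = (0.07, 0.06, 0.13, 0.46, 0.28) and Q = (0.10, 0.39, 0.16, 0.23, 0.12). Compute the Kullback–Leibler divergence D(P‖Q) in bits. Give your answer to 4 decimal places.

0.5653 bits

D(P‖Q) = Σ p·log₂(p/q).
  0.07·log₂(0.07/0.10) = -0.03602
  0.06·log₂(0.06/0.39) = -0.16203
  0.13·log₂(0.13/0.16) = -0.03894
  0.46·log₂(0.46/0.23) = 0.46000
  0.28·log₂(0.28/0.12) = 0.34227
D(P‖Q) = 0.5653 bits.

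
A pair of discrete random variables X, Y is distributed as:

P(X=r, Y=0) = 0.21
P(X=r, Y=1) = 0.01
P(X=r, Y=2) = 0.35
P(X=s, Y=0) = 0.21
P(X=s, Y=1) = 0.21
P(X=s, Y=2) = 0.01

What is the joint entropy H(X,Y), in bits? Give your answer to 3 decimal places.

H(X,Y) = −Σ p(x,y)·log₂ p(x,y) over all 6 cells.
  cell (r,0): −0.21·log₂0.21 = 0.4728
  cell (r,1): −0.01·log₂0.01 = 0.0664
  cell (r,2): −0.35·log₂0.35 = 0.5301
  cell (s,0): −0.21·log₂0.21 = 0.4728
  cell (s,1): −0.21·log₂0.21 = 0.4728
  cell (s,2): −0.01·log₂0.01 = 0.0664
Sum = 2.081 bits.

2.081 bits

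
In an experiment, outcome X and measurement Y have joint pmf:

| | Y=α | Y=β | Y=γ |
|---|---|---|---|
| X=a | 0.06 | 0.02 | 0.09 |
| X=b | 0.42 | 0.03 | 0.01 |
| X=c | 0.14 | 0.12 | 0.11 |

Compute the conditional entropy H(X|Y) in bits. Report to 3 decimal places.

1.192 bits

Chain rule: H(X|Y) = H(X,Y) − H(Y).
Marginals: p(X) = (0.1700, 0.4600, 0.3700), p(Y) = (0.6200, 0.1700, 0.2100).
H(X,Y) = 2.5274 bits; H(Y) = 1.3350 bits.
H(X|Y) = 2.5274 − 1.3350 = 1.192 bits.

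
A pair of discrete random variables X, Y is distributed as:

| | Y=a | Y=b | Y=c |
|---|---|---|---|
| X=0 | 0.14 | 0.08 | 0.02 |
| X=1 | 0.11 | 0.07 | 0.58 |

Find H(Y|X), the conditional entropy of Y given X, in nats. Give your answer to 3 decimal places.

0.749 nats

Chain rule: H(Y|X) = H(X,Y) − H(X).
Marginals: p(X) = (0.2400, 0.7600), p(Y) = (0.2500, 0.1500, 0.6000).
H(X,Y) = 1.3004 nats; H(X) = 0.5511 nats.
H(Y|X) = 1.3004 − 0.5511 = 0.749 nats.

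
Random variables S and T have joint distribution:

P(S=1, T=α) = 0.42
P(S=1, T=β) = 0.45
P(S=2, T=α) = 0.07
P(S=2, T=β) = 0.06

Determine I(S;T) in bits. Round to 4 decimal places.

Marginals: p(S) = (0.8700, 0.1300), p(T) = (0.4900, 0.5100).
I(S;T) = H(S) + H(T) − H(S,T).
H(S) = 0.5574, H(T) = 0.9997, H(S,T) = 1.5561.
I(S;T) = 0.5574 + 0.9997 − 1.5561 = 0.0010 bits.

0.0010 bits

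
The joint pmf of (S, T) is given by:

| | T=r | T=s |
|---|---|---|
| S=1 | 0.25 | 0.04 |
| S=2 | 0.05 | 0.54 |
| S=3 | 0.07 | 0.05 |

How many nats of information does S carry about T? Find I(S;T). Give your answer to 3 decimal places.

0.290 nats

Marginals: p(S) = (0.2900, 0.5900, 0.1200), p(T) = (0.3700, 0.6300).
I(S;T) = Σ p(x,y)·ln[p(x,y)/(p(x)p(y))].
  (1,r): 0.25·ln(2.3299) = 0.2115
  (1,s): 0.04·ln(0.2189) = -0.0608
  (2,r): 0.05·ln(0.2290) = -0.0737
  (2,s): 0.54·ln(1.4528) = 0.2017
  (3,r): 0.07·ln(1.5766) = 0.0319
  (3,s): 0.05·ln(0.6614) = -0.0207
Sum = 0.290 nats.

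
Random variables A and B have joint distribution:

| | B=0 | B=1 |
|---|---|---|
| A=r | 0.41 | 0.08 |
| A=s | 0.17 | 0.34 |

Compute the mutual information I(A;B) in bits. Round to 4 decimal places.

Marginals: p(A) = (0.4900, 0.5100), p(B) = (0.5800, 0.4200).
I(A;B) = Σ p(x,y)·log₂[p(x,y)/(p(x)p(y))].
  (r,0): 0.41·log₂(1.4426) = 0.21677
  (r,1): 0.08·log₂(0.3887) = -0.10905
  (s,0): 0.17·log₂(0.5747) = -0.13584
  (s,1): 0.34·log₂(1.5873) = 0.22664
Sum = 0.1985 bits.

0.1985 bits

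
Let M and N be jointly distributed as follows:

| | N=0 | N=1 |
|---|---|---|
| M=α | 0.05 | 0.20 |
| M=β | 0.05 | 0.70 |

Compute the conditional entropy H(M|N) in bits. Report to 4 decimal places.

Marginals: p(M) = (0.2500, 0.7500), p(N) = (0.1000, 0.9000).
H(M|N) = Σ p(N) · H(M|N=·).
  N=0: p=0.1000, H(M|N=0) = 1.0000
  N=1: p=0.9000, H(M|N=1) = 0.7642
Weighted sum = 0.7878 bits.

0.7878 bits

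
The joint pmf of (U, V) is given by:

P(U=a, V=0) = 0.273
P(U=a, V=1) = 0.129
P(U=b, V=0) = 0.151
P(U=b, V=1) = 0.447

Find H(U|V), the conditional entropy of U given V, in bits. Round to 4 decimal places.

0.8403 bits

Marginals: p(U) = (0.4020, 0.5980), p(V) = (0.4240, 0.5760).
H(U|V) = Σ p(V) · H(U|V=·).
  V=0: p=0.4240, H(U|V=0) = 0.9394
  V=1: p=0.5760, H(U|V=1) = 0.7673
Weighted sum = 0.8403 bits.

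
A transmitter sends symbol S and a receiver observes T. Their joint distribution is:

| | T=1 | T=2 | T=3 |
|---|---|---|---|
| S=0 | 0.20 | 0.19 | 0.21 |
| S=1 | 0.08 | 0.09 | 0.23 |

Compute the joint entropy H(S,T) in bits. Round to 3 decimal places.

2.484 bits

H(S,T) = −Σ p(x,y)·log₂ p(x,y) over all 6 cells.
  cell (0,1): −0.20·log₂0.20 = 0.4644
  cell (0,2): −0.19·log₂0.19 = 0.4552
  cell (0,3): −0.21·log₂0.21 = 0.4728
  cell (1,1): −0.08·log₂0.08 = 0.2915
  cell (1,2): −0.09·log₂0.09 = 0.3127
  cell (1,3): −0.23·log₂0.23 = 0.4877
Sum = 2.484 bits.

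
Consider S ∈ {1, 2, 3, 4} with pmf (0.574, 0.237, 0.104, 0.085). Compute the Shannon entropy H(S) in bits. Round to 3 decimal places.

1.594 bits

H(S) = −Σ p·log₂ p.
  −(0.574)·log₂(0.574) = 0.4597
  −(0.237)·log₂(0.237) = 0.4923
  −(0.104)·log₂(0.104) = 0.3396
  −(0.085)·log₂(0.085) = 0.3023
Sum: 0.4597 + 0.4923 + 0.3396 + 0.3023 = 1.594 bits.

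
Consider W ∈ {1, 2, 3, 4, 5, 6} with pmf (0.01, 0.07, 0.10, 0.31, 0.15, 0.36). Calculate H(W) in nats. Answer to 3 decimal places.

1.478 nats

H(W) = −Σ p·ln p.
  −(0.01)·ln(0.01) = 0.0461
  −(0.07)·ln(0.07) = 0.1861
  −(0.10)·ln(0.10) = 0.2303
  −(0.31)·ln(0.31) = 0.3631
  −(0.15)·ln(0.15) = 0.2846
  −(0.36)·ln(0.36) = 0.3678
Sum: 0.0461 + 0.1861 + 0.2303 + 0.3631 + 0.2846 + 0.3678 = 1.478 nats.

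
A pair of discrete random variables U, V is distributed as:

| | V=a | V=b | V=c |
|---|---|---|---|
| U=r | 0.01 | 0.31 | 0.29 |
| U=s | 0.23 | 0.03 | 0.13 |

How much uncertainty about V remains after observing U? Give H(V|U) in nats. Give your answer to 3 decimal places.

Marginals: p(U) = (0.6100, 0.3900), p(V) = (0.2400, 0.3400, 0.4200).
H(V|U) = Σ p(U) · H(V|U=·).
  U=r: p=0.6100, H(V|U=r) = 0.7649
  U=s: p=0.3900, H(V|U=s) = 0.8749
Weighted sum = 0.808 nats.

0.808 nats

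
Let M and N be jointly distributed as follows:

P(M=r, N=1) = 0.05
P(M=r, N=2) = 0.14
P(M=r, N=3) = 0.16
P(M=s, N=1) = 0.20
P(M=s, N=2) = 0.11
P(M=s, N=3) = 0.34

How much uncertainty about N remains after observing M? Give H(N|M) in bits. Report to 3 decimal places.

Marginals: p(M) = (0.3500, 0.6500), p(N) = (0.2500, 0.2500, 0.5000).
H(N|M) = Σ p(M) · H(N|M=·).
  M=r: p=0.3500, H(N|M=r) = 1.4461
  M=s: p=0.6500, H(N|M=s) = 1.4460
Weighted sum = 1.446 bits.

1.446 bits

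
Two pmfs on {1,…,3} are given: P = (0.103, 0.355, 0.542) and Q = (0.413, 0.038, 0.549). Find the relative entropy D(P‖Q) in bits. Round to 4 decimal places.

0.9280 bits

D(P‖Q) = Σ p·log₂(p/q).
  0.103·log₂(0.103/0.413) = -0.20636
  0.355·log₂(0.355/0.038) = 1.14443
  0.542·log₂(0.542/0.549) = -0.01003
D(P‖Q) = 0.9280 bits.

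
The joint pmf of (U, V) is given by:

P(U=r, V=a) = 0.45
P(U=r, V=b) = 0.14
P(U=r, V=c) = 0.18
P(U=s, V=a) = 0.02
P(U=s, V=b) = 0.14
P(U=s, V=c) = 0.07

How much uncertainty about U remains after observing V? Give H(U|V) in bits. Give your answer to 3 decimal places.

Marginals: p(U) = (0.7700, 0.2300), p(V) = (0.4700, 0.2800, 0.2500).
H(U|V) = Σ p(V) · H(U|V=·).
  V=a: p=0.4700, H(U|V=a) = 0.2539
  V=b: p=0.2800, H(U|V=b) = 1.0000
  V=c: p=0.2500, H(U|V=c) = 0.8555
Weighted sum = 0.613 bits.

0.613 bits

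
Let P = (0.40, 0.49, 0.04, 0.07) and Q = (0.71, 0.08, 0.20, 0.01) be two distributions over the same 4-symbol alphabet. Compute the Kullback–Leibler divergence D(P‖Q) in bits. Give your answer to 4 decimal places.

1.0537 bits

D(P‖Q) = Σ p·log₂(p/q).
  0.40·log₂(0.40/0.71) = -0.33113
  0.49·log₂(0.49/0.08) = 1.28121
  0.04·log₂(0.04/0.20) = -0.09288
  0.07·log₂(0.07/0.01) = 0.19651
D(P‖Q) = 1.0537 bits.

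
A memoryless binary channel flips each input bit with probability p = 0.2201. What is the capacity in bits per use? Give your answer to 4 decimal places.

0.2396 bits

Binary symmetric channel: C = 1 − h₂(ε) where h₂ is the binary entropy function.
h₂(0.2201) = −0.2201·log₂0.2201 − 0.7799·log₂0.7799 = 0.7604.
C = 1 − 0.7604 = 0.2396 bits per channel use.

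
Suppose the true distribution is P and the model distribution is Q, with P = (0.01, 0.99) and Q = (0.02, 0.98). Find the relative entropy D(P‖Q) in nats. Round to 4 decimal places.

D(P‖Q) = Σ p·ln(p/q).
  0.01·ln(0.01/0.02) = -0.00693
  0.99·ln(0.99/0.98) = 0.01005
D(P‖Q) = 0.0031 nats.

0.0031 nats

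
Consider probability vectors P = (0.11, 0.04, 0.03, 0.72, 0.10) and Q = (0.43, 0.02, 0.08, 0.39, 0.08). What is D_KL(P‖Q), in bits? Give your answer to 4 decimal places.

D(P‖Q) = Σ p·log₂(p/q).
  0.11·log₂(0.11/0.43) = -0.21635
  0.04·log₂(0.04/0.02) = 0.04000
  0.03·log₂(0.03/0.08) = -0.04245
  0.72·log₂(0.72/0.39) = 0.63686
  0.10·log₂(0.10/0.08) = 0.03219
D(P‖Q) = 0.4502 bits.

0.4502 bits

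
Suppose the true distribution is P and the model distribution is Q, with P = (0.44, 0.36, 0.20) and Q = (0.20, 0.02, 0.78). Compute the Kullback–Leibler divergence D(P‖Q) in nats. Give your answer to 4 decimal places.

D(P‖Q) = Σ p·ln(p/q).
  0.44·ln(0.44/0.20) = 0.34692
  0.36·ln(0.36/0.02) = 1.04053
  0.20·ln(0.20/0.78) = -0.27220
D(P‖Q) = 1.1153 nats.

1.1153 nats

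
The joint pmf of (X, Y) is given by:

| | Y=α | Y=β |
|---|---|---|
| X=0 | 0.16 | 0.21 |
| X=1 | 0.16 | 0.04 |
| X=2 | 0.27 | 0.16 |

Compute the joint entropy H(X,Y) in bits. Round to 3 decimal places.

2.438 bits

H(X,Y) = −Σ p(x,y)·log₂ p(x,y) over all 6 cells.
  cell (0,α): −0.16·log₂0.16 = 0.4230
  cell (0,β): −0.21·log₂0.21 = 0.4728
  cell (1,α): −0.16·log₂0.16 = 0.4230
  cell (1,β): −0.04·log₂0.04 = 0.1858
  cell (2,α): −0.27·log₂0.27 = 0.5100
  cell (2,β): −0.16·log₂0.16 = 0.4230
Sum = 2.438 bits.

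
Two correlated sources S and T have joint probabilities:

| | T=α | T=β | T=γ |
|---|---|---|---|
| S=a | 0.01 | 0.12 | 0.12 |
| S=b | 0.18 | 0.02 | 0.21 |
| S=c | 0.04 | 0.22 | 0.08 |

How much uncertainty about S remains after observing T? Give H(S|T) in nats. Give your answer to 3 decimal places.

Marginals: p(S) = (0.2500, 0.4100, 0.3400), p(T) = (0.2300, 0.3600, 0.4100).
H(S|T) = Σ p(T) · H(S|T=·).
  T=α: p=0.2300, H(S|T=α) = 0.6324
  T=β: p=0.3600, H(S|T=β) = 0.8277
  T=γ: p=0.4100, H(S|T=γ) = 1.0211
Weighted sum = 0.862 nats.

0.862 nats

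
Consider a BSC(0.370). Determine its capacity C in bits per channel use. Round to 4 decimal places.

Binary symmetric channel: C = 1 − h₂(ε) where h₂ is the binary entropy function.
h₂(0.370) = −0.370·log₂0.370 − 0.630·log₂0.630 = 0.9507.
C = 1 − 0.9507 = 0.0493 bits per channel use.

0.0493 bits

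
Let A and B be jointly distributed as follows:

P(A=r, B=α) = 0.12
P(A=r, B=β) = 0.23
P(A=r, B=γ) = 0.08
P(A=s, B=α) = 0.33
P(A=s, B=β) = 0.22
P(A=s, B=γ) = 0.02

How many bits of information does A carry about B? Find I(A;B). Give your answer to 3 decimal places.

Marginals: p(A) = (0.4300, 0.5700), p(B) = (0.4500, 0.4500, 0.1000).
I(A;B) = Σ p(x,y)·log₂[p(x,y)/(p(x)p(y))].
  (r,α): 0.12·log₂(0.6202) = -0.0827
  (r,β): 0.23·log₂(1.1886) = 0.0573
  (r,γ): 0.08·log₂(1.8605) = 0.0717
  (s,α): 0.33·log₂(1.2865) = 0.1200
  (s,β): 0.22·log₂(0.8577) = -0.0487
  (s,γ): 0.02·log₂(0.3509) = -0.0302
Sum = 0.087 bits.

0.087 bits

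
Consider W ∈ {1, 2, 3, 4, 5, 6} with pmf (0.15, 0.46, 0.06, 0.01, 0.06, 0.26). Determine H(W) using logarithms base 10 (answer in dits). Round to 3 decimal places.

0.597 dits

H(W) = −Σ p·log₁₀ p.
  −(0.15)·log₁₀(0.15) = 0.1236
  −(0.46)·log₁₀(0.46) = 0.1551
  −(0.06)·log₁₀(0.06) = 0.0733
  −(0.01)·log₁₀(0.01) = 0.0200
  −(0.06)·log₁₀(0.06) = 0.0733
  −(0.26)·log₁₀(0.26) = 0.1521
Sum: 0.1236 + 0.1551 + 0.0733 + 0.0200 + 0.0733 + 0.1521 = 0.597 dits.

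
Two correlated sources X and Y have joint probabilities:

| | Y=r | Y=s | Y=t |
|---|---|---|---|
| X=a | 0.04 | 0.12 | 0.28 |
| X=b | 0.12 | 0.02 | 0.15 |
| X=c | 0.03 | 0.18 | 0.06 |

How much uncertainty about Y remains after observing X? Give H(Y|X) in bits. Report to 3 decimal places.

1.249 bits

Marginals: p(X) = (0.4400, 0.2900, 0.2700), p(Y) = (0.1900, 0.3200, 0.4900).
H(Y|X) = Σ p(X) · H(Y|X=·).
  X=a: p=0.4400, H(Y|X=a) = 1.2407
  X=b: p=0.2900, H(Y|X=b) = 1.2848
  X=c: p=0.2700, H(Y|X=c) = 1.2244
Weighted sum = 1.249 bits.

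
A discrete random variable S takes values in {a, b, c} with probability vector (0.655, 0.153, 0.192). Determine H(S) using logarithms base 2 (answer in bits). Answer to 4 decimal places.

1.2713 bits

H(S) = −Σ p·log₂ p.
  −(0.655)·log₂(0.655) = 0.39983
  −(0.153)·log₂(0.153) = 0.41438
  −(0.192)·log₂(0.192) = 0.45712
Sum: 0.39983 + 0.41438 + 0.45712 = 1.2713 bits.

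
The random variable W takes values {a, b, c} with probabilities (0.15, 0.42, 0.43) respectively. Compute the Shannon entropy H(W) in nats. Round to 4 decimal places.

1.0118 nats

H(W) = −Σ p·ln p.
  −(0.15)·ln(0.15) = 0.28457
  −(0.42)·ln(0.42) = 0.36435
  −(0.43)·ln(0.43) = 0.36291
Sum: 0.28457 + 0.36435 + 0.36291 = 1.0118 nats.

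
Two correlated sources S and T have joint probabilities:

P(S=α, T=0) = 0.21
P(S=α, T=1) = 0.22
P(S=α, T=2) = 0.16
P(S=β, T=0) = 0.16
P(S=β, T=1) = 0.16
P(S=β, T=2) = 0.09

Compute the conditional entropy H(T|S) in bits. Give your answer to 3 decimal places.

1.559 bits

Marginals: p(S) = (0.5900, 0.4100), p(T) = (0.3700, 0.3800, 0.2500).
H(T|S) = Σ p(S) · H(T|S=·).
  S=α: p=0.5900, H(T|S=α) = 1.5717
  S=β: p=0.4100, H(T|S=β) = 1.5398
Weighted sum = 1.559 bits.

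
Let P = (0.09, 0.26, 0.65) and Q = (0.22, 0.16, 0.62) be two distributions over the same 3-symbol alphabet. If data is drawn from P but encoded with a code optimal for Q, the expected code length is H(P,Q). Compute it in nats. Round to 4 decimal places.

0.9235 nats

H(P,Q) = −Σ p·ln q.
  −0.09·ln(0.22) = 0.13627
  −0.26·ln(0.16) = 0.47647
  −0.65·ln(0.62) = 0.31072
H(P,Q) = 0.9235 nats.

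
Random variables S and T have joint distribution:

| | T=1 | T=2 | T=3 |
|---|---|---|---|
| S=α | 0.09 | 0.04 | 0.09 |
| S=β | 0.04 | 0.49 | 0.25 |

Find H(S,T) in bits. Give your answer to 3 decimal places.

2.001 bits

H(S,T) = −Σ p(x,y)·log₂ p(x,y) over all 6 cells.
  cell (α,1): −0.09·log₂0.09 = 0.3127
  cell (α,2): −0.04·log₂0.04 = 0.1858
  cell (α,3): −0.09·log₂0.09 = 0.3127
  cell (β,1): −0.04·log₂0.04 = 0.1858
  cell (β,2): −0.49·log₂0.49 = 0.5043
  cell (β,3): −0.25·log₂0.25 = 0.5000
Sum = 2.001 bits.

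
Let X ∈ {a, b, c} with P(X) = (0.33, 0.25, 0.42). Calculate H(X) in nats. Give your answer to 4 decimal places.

1.0768 nats

H(X) = −Σ p·ln p.
  −(0.33)·ln(0.33) = 0.36586
  −(0.25)·ln(0.25) = 0.34657
  −(0.42)·ln(0.42) = 0.36435
Sum: 0.36586 + 0.34657 + 0.36435 = 1.0768 nats.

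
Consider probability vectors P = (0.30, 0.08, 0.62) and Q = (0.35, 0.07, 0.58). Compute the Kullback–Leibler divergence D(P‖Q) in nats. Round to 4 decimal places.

0.0058 nats

D(P‖Q) = Σ p·ln(p/q).
  0.30·ln(0.30/0.35) = -0.04625
  0.08·ln(0.08/0.07) = 0.01068
  0.62·ln(0.62/0.58) = 0.04135
D(P‖Q) = 0.0058 nats.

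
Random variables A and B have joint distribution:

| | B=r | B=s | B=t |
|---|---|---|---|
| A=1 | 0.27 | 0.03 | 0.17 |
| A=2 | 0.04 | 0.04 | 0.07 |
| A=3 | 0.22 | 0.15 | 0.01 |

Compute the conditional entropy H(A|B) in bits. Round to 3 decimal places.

1.228 bits

Marginals: p(A) = (0.4700, 0.1500, 0.3800), p(B) = (0.5300, 0.2200, 0.2500).
H(A|B) = Σ p(B) · H(A|B=·).
  B=r: p=0.5300, H(A|B=r) = 1.3036
  B=s: p=0.2200, H(A|B=s) = 1.2159
  B=t: p=0.2500, H(A|B=t) = 1.0783
Weighted sum = 1.228 bits.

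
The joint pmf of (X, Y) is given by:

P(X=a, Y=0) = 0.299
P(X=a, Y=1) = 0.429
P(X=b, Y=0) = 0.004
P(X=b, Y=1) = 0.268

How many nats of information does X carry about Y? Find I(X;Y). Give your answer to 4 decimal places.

Marginals: p(X) = (0.7280, 0.2720), p(Y) = (0.3030, 0.6970).
I(X;Y) = H(X) + H(Y) − H(X,Y).
H(X) = 0.5852, H(Y) = 0.6134, H(X,Y) = 1.0990.
I(X;Y) = 0.5852 + 0.6134 − 1.0990 = 0.0996 nats.

0.0996 nats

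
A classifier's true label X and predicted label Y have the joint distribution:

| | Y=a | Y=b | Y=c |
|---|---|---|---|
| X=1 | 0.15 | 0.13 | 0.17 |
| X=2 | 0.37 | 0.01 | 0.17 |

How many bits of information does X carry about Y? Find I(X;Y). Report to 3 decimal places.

0.150 bits

Marginals: p(X) = (0.4500, 0.5500), p(Y) = (0.5200, 0.1400, 0.3400).
I(X;Y) = Σ p(x,y)·log₂[p(x,y)/(p(x)p(y))].
  (1,a): 0.15·log₂(0.6410) = -0.0962
  (1,b): 0.13·log₂(2.0635) = 0.1359
  (1,c): 0.17·log₂(1.1111) = 0.0258
  (2,a): 0.37·log₂(1.2937) = 0.1375
  (2,b): 0.01·log₂(0.1299) = -0.0294
  (2,c): 0.17·log₂(0.9091) = -0.0234
Sum = 0.150 bits.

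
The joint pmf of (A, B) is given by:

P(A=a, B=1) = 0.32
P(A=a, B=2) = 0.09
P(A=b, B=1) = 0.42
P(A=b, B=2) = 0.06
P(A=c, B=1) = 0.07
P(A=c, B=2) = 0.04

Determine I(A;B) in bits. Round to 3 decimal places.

Marginals: p(A) = (0.4100, 0.4800, 0.1100), p(B) = (0.8100, 0.1900).
I(A;B) = H(A) + H(B) − H(A,B).
H(A) = 1.3859, H(B) = 0.7015, H(A,B) = 2.0622.
I(A;B) = 1.3859 + 0.7015 − 2.0622 = 0.025 bits.

0.025 bits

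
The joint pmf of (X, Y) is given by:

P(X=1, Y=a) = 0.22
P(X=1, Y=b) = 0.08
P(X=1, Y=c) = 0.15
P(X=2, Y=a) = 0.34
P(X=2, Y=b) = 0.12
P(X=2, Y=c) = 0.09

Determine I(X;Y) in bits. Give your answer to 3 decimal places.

0.028 bits

Marginals: p(X) = (0.4500, 0.5500), p(Y) = (0.5600, 0.2000, 0.2400).
I(X;Y) = H(X) + H(Y) − H(X,Y).
H(X) = 0.9928, H(Y) = 1.4270, H(X,Y) = 2.3915.
I(X;Y) = 0.9928 + 1.4270 − 2.3915 = 0.028 bits.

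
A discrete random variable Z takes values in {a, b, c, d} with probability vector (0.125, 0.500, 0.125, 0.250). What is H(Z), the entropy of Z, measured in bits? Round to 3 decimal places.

1.750 bits

H(Z) = −Σ p·log₂ p.
  −(0.125)·log₂(0.125) = 0.3750
  −(0.500)·log₂(0.500) = 0.5000
  −(0.125)·log₂(0.125) = 0.3750
  −(0.250)·log₂(0.250) = 0.5000
Sum: 0.3750 + 0.5000 + 0.3750 + 0.5000 = 1.750 bits.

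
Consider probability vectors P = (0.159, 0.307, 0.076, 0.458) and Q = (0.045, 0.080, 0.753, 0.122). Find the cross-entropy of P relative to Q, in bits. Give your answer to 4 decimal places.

H(P,Q) = −Σ p·log₂ q.
  −0.159·log₂(0.045) = 0.71136
  −0.307·log₂(0.080) = 1.11866
  −0.076·log₂(0.753) = 0.03111
  −0.458·log₂(0.122) = 1.39005
H(P,Q) = 3.2512 bits.

3.2512 bits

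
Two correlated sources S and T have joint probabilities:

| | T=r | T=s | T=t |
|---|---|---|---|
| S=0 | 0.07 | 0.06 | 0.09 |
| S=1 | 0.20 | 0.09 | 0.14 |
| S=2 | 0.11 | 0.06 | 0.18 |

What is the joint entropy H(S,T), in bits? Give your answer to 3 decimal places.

H(S,T) = −Σ p(x,y)·log₂ p(x,y) over all 9 cells.
  cell (0,r): −0.07·log₂0.07 = 0.2686
  cell (0,s): −0.06·log₂0.06 = 0.2435
  cell (0,t): −0.09·log₂0.09 = 0.3127
  cell (1,r): −0.20·log₂0.20 = 0.4644
  cell (1,s): −0.09·log₂0.09 = 0.3127
  cell (1,t): −0.14·log₂0.14 = 0.3971
  cell (2,r): −0.11·log₂0.11 = 0.3503
  cell (2,s): −0.06·log₂0.06 = 0.2435
  cell (2,t): −0.18·log₂0.18 = 0.4453
Sum = 3.038 bits.

3.038 bits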